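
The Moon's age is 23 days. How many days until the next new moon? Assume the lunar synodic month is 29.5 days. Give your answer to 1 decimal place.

6.5 days

The next new moon completes the synodic month: 29.5 − 23 = 6.500 days.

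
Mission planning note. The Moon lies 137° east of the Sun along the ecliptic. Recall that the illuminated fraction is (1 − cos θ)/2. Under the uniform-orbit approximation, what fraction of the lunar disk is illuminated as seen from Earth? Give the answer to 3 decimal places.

cos 137° = (-0.731), so f = (1 − (-0.731))/2 = 0.866.

0.866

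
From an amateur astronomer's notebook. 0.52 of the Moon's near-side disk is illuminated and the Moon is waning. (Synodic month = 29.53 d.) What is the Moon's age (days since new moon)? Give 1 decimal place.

From f = (1 − cos θ)/2: cos θ = 1 − 2×0.52 = -0.040; arccos → 92.3°.
Waning ⇒ past full, so θ = 360° − 92.3° = 267.7°.
That fraction of the synodic month is 267.7/360 × 29.53 d ≈ 21.96 d.

22.0 days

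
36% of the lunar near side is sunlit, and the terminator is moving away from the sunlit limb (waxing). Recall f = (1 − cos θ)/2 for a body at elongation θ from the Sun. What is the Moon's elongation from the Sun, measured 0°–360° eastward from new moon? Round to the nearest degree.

74°

From f = (1 − cos θ)/2: cos θ = 1 − 2×0.36 = 0.280; arccos → 73.7°.
The Moon is waxing (0°–180°), so θ = 73.7° directly.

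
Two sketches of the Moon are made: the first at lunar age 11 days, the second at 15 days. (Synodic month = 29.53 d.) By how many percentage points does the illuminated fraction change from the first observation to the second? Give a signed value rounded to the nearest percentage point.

First observation: θ = 360°·11/29.53 = 134.1°, so f = 0.848.
Second observation: θ = 182.9°, f = 0.999.
Δf = 0.999 − 0.848 = +0.151, i.e. +15 pp.

+15 pp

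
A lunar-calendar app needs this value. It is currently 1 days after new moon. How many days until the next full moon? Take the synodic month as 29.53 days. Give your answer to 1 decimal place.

13.8 days

Full moon is 0.5 of the way through the cycle: age 0.5 × 29.53 = 14.765 d.
So 13.765 days remain (14.765 − 1).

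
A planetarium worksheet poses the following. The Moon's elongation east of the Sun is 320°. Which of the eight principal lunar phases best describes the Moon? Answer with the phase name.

waning crescent

320° lies in the waning crescent sector of the 8-phase cycle.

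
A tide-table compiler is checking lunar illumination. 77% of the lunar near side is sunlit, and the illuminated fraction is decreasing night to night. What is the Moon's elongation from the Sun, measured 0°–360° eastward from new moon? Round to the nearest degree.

237°

From f = (1 − cos θ)/2: cos θ = 1 − 2×0.77 = -0.540; arccos → 122.7°.
A waning Moon lies in 180°–360°, so θ = 360° − 122.7° = 237.3°.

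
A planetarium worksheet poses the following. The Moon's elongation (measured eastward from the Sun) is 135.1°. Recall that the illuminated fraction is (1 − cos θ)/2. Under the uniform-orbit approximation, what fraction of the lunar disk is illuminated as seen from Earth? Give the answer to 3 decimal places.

0.854

Half-versine of 135.1°: (1 − (-0.708))/2 = 0.854.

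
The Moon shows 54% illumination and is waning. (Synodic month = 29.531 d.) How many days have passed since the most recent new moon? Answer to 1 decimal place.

Invert f = (1 − cos θ)/2 to get cos θ = 1 − 2(0.54) = -0.080, hence θ₀ = arccos -0.080 = 94.6°.
A waning Moon lies in 180°–360°, so θ = 360° − 94.6° = 265.4°.
Age = 29.531 × 265.4°/360° ≈ 21.77 days.

21.8 days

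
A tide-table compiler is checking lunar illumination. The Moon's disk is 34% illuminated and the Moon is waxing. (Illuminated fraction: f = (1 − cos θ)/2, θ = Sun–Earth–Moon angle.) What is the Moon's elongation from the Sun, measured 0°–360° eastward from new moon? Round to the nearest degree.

cos θ = 1 − 2f = 0.320, giving a principal value of 71.3°.
Waxing ⇒ before full, so θ = 71.3°.

71°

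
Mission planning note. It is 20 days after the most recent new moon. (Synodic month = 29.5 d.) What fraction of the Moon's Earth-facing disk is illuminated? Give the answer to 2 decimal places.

Elongation θ = 360° × 20/29.5 ≈ 244.1°.
cos 244.1° = (-0.437), so f = (1 − (-0.437))/2 = 0.719.

0.72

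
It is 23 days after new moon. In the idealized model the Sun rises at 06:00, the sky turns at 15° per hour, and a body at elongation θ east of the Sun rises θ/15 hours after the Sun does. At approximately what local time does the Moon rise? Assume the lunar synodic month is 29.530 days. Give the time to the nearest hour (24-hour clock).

01:00

Phase angle: θ = 360°·(23 d)/(29.530 d) = 280.4°.
At 15° of sky rotation per hour, 280.4° corresponds to a 18.69 h lag.
06:00 + 18.69 h ≈ 00:42 → 01:00 to the nearest hour.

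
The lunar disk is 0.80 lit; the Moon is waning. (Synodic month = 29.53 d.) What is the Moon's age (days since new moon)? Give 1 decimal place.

19.1 days

From f = (1 − cos θ)/2: cos θ = 1 − 2×0.80 = -0.600; arccos → 126.9°.
Waning ⇒ past full, so θ = 360° − 126.9° = 233.1°.
At 360°/29.53 d per day, 233.1° corresponds to 19.12 days.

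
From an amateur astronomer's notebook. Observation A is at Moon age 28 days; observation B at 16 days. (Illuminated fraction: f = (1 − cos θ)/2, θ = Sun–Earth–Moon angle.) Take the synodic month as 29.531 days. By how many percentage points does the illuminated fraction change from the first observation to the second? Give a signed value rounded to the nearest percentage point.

First observation: θ = 360°·28/29.531 = 341.3°, so f = 0.026.
Second observation: θ = 195.0°, f = 0.983.
Δf = 0.983 − 0.026 = +0.957, i.e. +96 pp.

+96 pp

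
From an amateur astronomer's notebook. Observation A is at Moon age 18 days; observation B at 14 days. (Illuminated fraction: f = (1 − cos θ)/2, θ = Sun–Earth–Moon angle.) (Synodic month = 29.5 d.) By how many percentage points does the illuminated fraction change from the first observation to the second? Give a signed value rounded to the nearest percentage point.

First observation: θ = 360°·18/29.5 = 219.7°, so f = 0.885.
Second observation: θ = 170.8°, f = 0.994.
Δf = 0.994 − 0.885 = +0.109, i.e. +11 pp.

+11 percentage points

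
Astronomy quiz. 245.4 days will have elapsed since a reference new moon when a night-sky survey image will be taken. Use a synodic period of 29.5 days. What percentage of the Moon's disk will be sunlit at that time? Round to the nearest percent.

245.4 d spans 8 complete synodic months (8 × 29.5 = 236.00 d) plus 9.40 d.
The Moon has covered 9.40/29.5 of its cycle, so θ ≈ 360° × 9.40/29.5 = 114.7°.
cos 114.7° = (-0.418), so f = (1 − (-0.418))/2 = 0.709, so 71%.

71%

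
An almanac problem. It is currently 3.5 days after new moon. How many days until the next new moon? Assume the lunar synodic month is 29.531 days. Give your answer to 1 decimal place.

The next new moon completes the synodic month: 29.531 − 3.5 = 26.031 days.

26.0 days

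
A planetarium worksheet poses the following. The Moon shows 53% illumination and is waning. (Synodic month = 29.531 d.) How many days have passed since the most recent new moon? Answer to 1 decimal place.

From f = (1 − cos θ)/2: cos θ = 1 − 2×0.53 = -0.060; arccos → 93.4°.
A waning Moon lies in 180°–360°, so θ = 360° − 93.4° = 266.6°.
That fraction of the synodic month is 266.6/360 × 29.531 d ≈ 21.87 d.

21.9 days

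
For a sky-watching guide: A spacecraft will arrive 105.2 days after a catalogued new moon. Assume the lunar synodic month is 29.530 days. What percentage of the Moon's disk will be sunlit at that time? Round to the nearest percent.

Reduce mod P: 105.2 − 3×29.530 = 16.61 d into the current lunation.
Elongation θ = 360° × 16.61/29.530 ≈ 202.5°.
With cos θ = (-0.924), the lit fraction is (1 − (-0.924))/2 ≈ 0.962, so 96%.

96%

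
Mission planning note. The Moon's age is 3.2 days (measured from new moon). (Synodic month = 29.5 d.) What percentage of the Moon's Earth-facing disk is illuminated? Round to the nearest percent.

11%

Phase angle: θ = 360°·(3.2 d)/(29.5 d) = 39.1°.
Illuminated fraction = (1 − cos 39.1°)/2 = (1 − 0.777)/2 ≈ 0.112, so 11%.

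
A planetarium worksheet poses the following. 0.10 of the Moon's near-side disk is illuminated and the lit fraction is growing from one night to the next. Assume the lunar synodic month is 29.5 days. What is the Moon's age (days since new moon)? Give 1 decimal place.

cos θ = 1 − 2f = 0.800, giving a principal value of 36.9°.
Waxing ⇒ before full, so θ = 36.9°.
At 360°/29.5 d per day, 36.9° corresponds to 3.02 days.

3.0 days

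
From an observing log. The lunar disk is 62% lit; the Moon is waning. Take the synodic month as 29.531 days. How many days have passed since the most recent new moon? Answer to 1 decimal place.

From f = (1 − cos θ)/2: cos θ = 1 − 2×0.62 = -0.240; arccos → 103.9°.
Since the Moon is past full (waning), take the reflex angle: θ = 360° − 103.9° = 256.1°.
That fraction of the synodic month is 256.1/360 × 29.531 d ≈ 21.01 d.

21.0 days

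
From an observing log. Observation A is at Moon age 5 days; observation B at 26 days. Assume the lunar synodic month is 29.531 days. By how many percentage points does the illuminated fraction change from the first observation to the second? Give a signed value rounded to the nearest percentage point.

First observation: θ = 360°·5/29.531 = 61.0°, so f = 0.257.
Second observation: θ = 317.0°, f = 0.135.
Δf = 0.135 − 0.257 = -0.123, i.e. -12 pp.

-12 percentage points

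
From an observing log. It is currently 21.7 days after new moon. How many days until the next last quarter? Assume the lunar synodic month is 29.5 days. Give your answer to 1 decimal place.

Last quarter is 0.75 of the way through the cycle: age 0.75 × 29.5 = 22.125 d.
So 0.425 days remain (22.125 − 21.7).

0.4 days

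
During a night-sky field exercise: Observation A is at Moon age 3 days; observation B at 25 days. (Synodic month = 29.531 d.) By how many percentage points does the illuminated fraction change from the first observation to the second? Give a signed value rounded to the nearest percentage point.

First observation: θ = 360°·3/29.531 = 36.6°, so f = 0.098.
Second observation: θ = 304.8°, f = 0.215.
Δf = 0.215 − 0.098 = +0.116, i.e. +12 pp.

+12 pp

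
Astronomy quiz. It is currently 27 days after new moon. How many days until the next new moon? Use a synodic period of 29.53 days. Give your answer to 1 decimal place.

2.5 days

One full lunation from the last new moon is 29.53 d; remaining = 29.53 − 27 = 2.530 d.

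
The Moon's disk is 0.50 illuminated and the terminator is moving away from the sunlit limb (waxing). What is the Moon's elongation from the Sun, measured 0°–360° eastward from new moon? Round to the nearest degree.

90°

cos θ = 1 − 2f = 0.000, giving a principal value of 90.0°.
Before full moon the principal value applies: θ = 90.0°.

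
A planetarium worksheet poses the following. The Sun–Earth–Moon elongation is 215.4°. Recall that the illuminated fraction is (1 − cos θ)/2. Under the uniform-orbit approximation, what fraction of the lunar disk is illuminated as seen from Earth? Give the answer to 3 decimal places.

0.908

f = (1 − cos 215.4°)/2 = (1 − (-0.815))/2 ≈ 0.908.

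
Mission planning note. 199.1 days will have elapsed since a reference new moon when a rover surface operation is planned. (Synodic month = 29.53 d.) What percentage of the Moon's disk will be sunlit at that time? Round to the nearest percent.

52%

199.1/29.53 = 6.742 lunations, so 6 complete cycles and 21.92 d into the next.
Phase angle: θ = 360°·(21.92 d)/(29.53 d) = 267.2°.
With cos θ = (-0.048), the lit fraction is (1 − (-0.048))/2 ≈ 0.524, so 52%.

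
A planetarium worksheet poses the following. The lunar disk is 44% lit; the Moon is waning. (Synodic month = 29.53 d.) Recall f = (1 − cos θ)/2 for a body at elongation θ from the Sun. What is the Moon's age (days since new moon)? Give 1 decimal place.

22.7 days

Invert f = (1 − cos θ)/2 to get cos θ = 1 − 2(0.44) = 0.120, hence θ₀ = arccos 0.120 = 83.1°.
Waning ⇒ past full, so θ = 360° − 83.1° = 276.9°.
That fraction of the synodic month is 276.9/360 × 29.53 d ≈ 22.71 d.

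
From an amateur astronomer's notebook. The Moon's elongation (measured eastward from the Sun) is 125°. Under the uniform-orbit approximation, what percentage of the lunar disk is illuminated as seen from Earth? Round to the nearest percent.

79%

Half-versine of 125°: (1 − (-0.574))/2 = 0.787, i.e. 79%.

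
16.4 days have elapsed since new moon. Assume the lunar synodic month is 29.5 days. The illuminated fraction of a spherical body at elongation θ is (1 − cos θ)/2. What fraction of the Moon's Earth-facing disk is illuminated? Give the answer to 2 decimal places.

Elongation θ = 360° × 16.4/29.5 ≈ 200.1°.
With cos θ = (-0.939), the lit fraction is (1 − (-0.939))/2 ≈ 0.969.

0.97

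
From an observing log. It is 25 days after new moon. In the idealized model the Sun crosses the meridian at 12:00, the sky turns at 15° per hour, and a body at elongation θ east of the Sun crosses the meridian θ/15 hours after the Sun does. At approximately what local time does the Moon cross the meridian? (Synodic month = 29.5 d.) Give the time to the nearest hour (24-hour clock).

08:00

Phase angle: θ = 360°·(25 d)/(29.5 d) = 305.1°.
At 15° of sky rotation per hour, 305.1° corresponds to a 20.34 h lag.
12:00 + 20.34 h ≈ 08:20 → 08:00 to the nearest hour.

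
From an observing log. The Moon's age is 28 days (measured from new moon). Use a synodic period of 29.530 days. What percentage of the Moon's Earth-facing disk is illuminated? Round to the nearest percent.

3%

The Moon has covered 28/29.530 of its cycle, so θ ≈ 360° × 28/29.530 = 341.3°.
With cos θ = 0.947, the lit fraction is (1 − 0.947)/2 ≈ 0.026, so 3%.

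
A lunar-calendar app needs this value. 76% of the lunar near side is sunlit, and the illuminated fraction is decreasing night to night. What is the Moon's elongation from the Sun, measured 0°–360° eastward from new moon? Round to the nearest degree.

cos θ = 1 − 2f = -0.520, giving a principal value of 121.3°.
A waning Moon lies in 180°–360°, so θ = 360° − 121.3° = 238.7°.

239°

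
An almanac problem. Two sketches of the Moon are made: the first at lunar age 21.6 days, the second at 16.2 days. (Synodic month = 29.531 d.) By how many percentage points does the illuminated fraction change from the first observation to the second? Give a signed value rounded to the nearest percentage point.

+42 percentage points

θ₁ = 360° × 21.6/29.531 = 263.3°, f₁ = (1 − cos θ₁)/2 = 0.558.
θ₂ = 360° × 16.2/29.531 = 197.5°, f₂ = (1 − cos θ₂)/2 = 0.977.
Change = f₂ − f₁ = +0.419 → +42 percentage points.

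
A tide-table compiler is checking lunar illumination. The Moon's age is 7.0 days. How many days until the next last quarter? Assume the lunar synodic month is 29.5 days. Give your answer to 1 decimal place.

15.1 days

Last quarter occurs at elongation 270°, i.e. at age 29.5 × 270/360 = 22.125 d.
That is 22.125 − 7.0 = 15.125 days ahead.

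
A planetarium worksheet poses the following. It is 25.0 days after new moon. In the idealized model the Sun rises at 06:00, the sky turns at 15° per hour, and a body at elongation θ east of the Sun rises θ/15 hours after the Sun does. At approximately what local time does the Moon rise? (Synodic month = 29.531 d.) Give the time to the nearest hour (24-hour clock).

Phase angle: θ = 360°·(25.0 d)/(29.531 d) = 304.8°.
At 15° of sky rotation per hour, 304.8° corresponds to a 20.32 h lag.
06:00 + 20.32 h ≈ 02:19 → 02:00 to the nearest hour.

02:00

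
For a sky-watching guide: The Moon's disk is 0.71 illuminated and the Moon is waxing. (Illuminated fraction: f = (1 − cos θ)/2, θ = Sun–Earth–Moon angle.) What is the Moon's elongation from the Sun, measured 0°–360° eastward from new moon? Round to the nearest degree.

115°

Invert f = (1 − cos θ)/2 to get cos θ = 1 − 2(0.71) = -0.420, hence θ₀ = arccos -0.420 = 114.8°.
Before full moon the principal value applies: θ = 114.8°.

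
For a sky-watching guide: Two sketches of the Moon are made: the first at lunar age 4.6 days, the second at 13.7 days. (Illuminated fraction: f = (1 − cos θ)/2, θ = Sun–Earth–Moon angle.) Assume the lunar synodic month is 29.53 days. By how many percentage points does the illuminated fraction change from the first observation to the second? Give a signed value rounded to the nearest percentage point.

θ₁ = 360° × 4.6/29.53 = 56.1°, f₁ = (1 − cos θ₁)/2 = 0.221.
θ₂ = 360° × 13.7/29.53 = 167.0°, f₂ = (1 − cos θ₂)/2 = 0.987.
Change = f₂ − f₁ = +0.766 → +77 percentage points.

+77 pp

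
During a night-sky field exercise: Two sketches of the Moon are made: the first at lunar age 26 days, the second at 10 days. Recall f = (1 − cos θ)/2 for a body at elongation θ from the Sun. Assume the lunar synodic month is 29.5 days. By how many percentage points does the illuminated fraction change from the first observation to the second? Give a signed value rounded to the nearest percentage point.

θ₁ = 360° × 26/29.5 = 317.3°, f₁ = (1 − cos θ₁)/2 = 0.133.
θ₂ = 360° × 10/29.5 = 122.0°, f₂ = (1 − cos θ₂)/2 = 0.765.
Change = f₂ − f₁ = +0.633 → +63 percentage points.

+63 pp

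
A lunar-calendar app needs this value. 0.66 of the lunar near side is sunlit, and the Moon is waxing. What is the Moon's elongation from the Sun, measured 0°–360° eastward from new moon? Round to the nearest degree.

From f = (1 − cos θ)/2: cos θ = 1 − 2×0.66 = -0.320; arccos → 108.7°.
Waxing ⇒ before full, so θ = 108.7°.

109°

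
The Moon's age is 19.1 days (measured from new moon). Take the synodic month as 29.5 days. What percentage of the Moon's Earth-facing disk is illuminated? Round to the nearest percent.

Elongation θ = 360° × 19.1/29.5 ≈ 233.1°.
Illuminated fraction = (1 − cos 233.1°)/2 = (1 − (-0.601))/2 ≈ 0.800, so 80%.

80%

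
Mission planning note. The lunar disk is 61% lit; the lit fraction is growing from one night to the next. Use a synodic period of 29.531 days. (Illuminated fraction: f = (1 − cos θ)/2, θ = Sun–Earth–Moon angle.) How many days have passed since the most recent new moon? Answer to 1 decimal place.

cos θ = 1 − 2f = -0.220, giving a principal value of 102.7°.
Waxing ⇒ before full, so θ = 102.7°.
That fraction of the synodic month is 102.7/360 × 29.531 d ≈ 8.43 d.

8.4 days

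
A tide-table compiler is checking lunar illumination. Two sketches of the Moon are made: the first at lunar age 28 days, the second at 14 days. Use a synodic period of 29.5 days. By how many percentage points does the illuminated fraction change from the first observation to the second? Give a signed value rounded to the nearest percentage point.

θ₁ = 360° × 28/29.5 = 341.7°, f₁ = (1 − cos θ₁)/2 = 0.025.
θ₂ = 360° × 14/29.5 = 170.8°, f₂ = (1 − cos θ₂)/2 = 0.994.
Change = f₂ − f₁ = +0.968 → +97 percentage points.

+97 pp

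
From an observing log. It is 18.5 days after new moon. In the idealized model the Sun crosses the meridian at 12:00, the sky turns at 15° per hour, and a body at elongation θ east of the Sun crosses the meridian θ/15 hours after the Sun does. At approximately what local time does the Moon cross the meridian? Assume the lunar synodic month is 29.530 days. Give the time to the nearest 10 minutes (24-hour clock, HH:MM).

03:00

Phase angle: θ = 360°·(18.5 d)/(29.530 d) = 225.5°.
The Moon trails the Sun by θ/15 = 225.5/15 ≈ 15.04 hours.
12:00 + 15.036 h ≈ 03:02 → 03:00 to the nearest ten minutes.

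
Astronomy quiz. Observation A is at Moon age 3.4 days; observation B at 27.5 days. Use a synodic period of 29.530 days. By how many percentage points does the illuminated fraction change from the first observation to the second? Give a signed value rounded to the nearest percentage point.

-8 pp

First observation: θ = 360°·3.4/29.530 = 41.4°, so f = 0.125.
Second observation: θ = 335.3°, f = 0.046.
Δf = 0.046 − 0.125 = -0.079, i.e. -8 pp.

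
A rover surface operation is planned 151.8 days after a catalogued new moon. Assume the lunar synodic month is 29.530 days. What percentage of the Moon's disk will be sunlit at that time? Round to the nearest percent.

18%

151.8/29.530 = 5.141 lunations, so 5 complete cycles and 4.15 d into the next.
Elongation θ = 360° × 4.15/29.530 ≈ 50.6°.
With cos θ = 0.635, the lit fraction is (1 − 0.635)/2 ≈ 0.183, so 18%.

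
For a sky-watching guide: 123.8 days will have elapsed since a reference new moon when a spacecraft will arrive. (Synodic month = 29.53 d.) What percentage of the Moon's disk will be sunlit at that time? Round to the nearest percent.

Reduce mod P: 123.8 − 4×29.53 = 5.68 d into the current lunation.
Elongation θ = 360° × 5.68/29.53 ≈ 69.2°.
cos 69.2° = 0.354, so f = (1 − 0.354)/2 = 0.323, so 32%.

32%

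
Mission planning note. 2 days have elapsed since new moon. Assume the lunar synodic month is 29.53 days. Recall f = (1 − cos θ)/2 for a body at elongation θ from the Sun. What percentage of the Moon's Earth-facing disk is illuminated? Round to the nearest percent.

Elongation θ = 360° × 2/29.53 ≈ 24.4°.
cos 24.4° = 0.911, so f = (1 − 0.911)/2 = 0.045, so 4%.

4%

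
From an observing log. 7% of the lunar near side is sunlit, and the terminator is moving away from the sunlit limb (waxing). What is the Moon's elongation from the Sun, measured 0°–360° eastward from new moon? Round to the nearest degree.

31°

From f = (1 − cos θ)/2: cos θ = 1 − 2×0.07 = 0.860; arccos → 30.7°.
Waxing ⇒ before full, so θ = 30.7°.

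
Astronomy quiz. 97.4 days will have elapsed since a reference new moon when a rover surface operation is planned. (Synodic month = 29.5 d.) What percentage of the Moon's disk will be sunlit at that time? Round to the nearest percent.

66%

Reduce mod P: 97.4 − 3×29.5 = 8.90 d into the current lunation.
Phase angle: θ = 360°·(8.90 d)/(29.5 d) = 108.6°.
With cos θ = (-0.319), the lit fraction is (1 − (-0.319))/2 ≈ 0.660, so 66%.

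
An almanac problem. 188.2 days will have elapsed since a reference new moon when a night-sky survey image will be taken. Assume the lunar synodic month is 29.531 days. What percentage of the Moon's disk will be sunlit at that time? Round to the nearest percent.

188.2 d spans 6 complete synodic months (6 × 29.531 = 177.19 d) plus 11.01 d.
Phase angle: θ = 360°·(11.01 d)/(29.531 d) = 134.3°.
With cos θ = (-0.698), the lit fraction is (1 − (-0.698))/2 ≈ 0.849, so 85%.

85%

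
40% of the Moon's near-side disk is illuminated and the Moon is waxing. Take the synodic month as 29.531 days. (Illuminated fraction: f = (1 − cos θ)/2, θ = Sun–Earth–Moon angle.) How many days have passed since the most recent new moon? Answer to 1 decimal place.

6.4 days

From f = (1 − cos θ)/2: cos θ = 1 − 2×0.40 = 0.200; arccos → 78.5°.
Waxing ⇒ before full, so θ = 78.5°.
That fraction of the synodic month is 78.5/360 × 29.531 d ≈ 6.44 d.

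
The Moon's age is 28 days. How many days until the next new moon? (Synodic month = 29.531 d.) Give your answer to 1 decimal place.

One full lunation from the last new moon is 29.531 d; remaining = 29.531 − 28 = 1.531 d.

1.5 days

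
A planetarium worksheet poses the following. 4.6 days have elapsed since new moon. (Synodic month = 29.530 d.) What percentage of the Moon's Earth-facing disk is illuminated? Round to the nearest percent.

22%

Phase angle: θ = 360°·(4.6 d)/(29.530 d) = 56.1°.
cos 56.1° = 0.558, so f = (1 − 0.558)/2 = 0.221, so 22%.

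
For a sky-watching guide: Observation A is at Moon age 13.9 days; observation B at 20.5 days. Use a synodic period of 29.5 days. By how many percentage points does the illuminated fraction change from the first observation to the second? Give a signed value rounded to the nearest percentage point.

First observation: θ = 360°·13.9/29.5 = 169.6°, so f = 0.992.
Second observation: θ = 250.2°, f = 0.670.
Δf = 0.670 − 0.992 = -0.322, i.e. -32 pp.

-32 percentage points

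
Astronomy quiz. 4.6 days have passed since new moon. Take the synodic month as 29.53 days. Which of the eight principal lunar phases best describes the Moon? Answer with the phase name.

waxing crescent

θ ≈ 360° × 4.6/29.53 = 56°, which falls in the waxing crescent sector.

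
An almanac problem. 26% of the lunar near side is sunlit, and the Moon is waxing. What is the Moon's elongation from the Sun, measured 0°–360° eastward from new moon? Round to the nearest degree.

cos θ = 1 − 2f = 0.480, giving a principal value of 61.3°.
Before full moon the principal value applies: θ = 61.3°.

61°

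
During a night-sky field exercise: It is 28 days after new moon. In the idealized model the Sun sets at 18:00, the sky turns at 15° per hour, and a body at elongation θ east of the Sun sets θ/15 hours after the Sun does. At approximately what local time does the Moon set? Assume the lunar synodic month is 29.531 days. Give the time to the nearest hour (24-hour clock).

The Moon has covered 28/29.531 of its cycle, so θ ≈ 360° × 28/29.531 = 341.3°.
At 15° of sky rotation per hour, 341.3° corresponds to a 22.76 h lag.
18:00 + 22.76 h ≈ 16:45 → 17:00 to the nearest hour.

17:00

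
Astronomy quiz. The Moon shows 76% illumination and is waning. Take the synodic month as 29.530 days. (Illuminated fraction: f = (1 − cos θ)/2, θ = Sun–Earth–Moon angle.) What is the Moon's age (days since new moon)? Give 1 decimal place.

From f = (1 − cos θ)/2: cos θ = 1 − 2×0.76 = -0.520; arccos → 121.3°.
A waning Moon lies in 180°–360°, so θ = 360° − 121.3° = 238.7°.
At 360°/29.530 d per day, 238.7° corresponds to 19.58 days.

19.6 days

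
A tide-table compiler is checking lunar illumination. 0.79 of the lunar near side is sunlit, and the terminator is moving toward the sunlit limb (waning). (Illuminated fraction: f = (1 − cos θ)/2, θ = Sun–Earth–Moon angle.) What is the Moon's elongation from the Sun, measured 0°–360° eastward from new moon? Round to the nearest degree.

235°

Invert f = (1 − cos θ)/2 to get cos θ = 1 − 2(0.79) = -0.580, hence θ₀ = arccos -0.580 = 125.5°.
Waning ⇒ past full, so θ = 360° − 125.5° = 234.5°.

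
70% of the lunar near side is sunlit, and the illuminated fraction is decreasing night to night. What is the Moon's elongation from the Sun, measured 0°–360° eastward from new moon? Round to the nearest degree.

246°

From f = (1 − cos θ)/2: cos θ = 1 − 2×0.70 = -0.400; arccos → 113.6°.
Waning ⇒ past full, so θ = 360° − 113.6° = 246.4°.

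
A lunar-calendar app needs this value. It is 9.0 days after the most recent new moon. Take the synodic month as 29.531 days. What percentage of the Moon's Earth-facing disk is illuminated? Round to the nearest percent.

Elongation θ = 360° × 9.0/29.531 ≈ 109.7°.
cos 109.7° = (-0.337), so f = (1 − (-0.337))/2 = 0.669, so 67%.

67%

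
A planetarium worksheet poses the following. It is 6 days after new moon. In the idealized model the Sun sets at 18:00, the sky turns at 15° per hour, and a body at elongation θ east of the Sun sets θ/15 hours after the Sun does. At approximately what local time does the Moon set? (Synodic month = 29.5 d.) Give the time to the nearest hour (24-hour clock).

23:00

Phase angle: θ = 360°·(6 d)/(29.5 d) = 73.2°.
Delay after the Sun = 73.2° / (15°/h) ≈ 4.88 h.
18:00 + 4.88 h ≈ 22:53 → 23:00 to the nearest hour.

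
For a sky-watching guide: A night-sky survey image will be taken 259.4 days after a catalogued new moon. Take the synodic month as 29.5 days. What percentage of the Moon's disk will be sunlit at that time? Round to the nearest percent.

Reduce mod P: 259.4 − 8×29.5 = 23.40 d into the current lunation.
Elongation θ = 360° × 23.40/29.5 ≈ 285.6°.
With cos θ = 0.268, the lit fraction is (1 − 0.268)/2 ≈ 0.366, so 37%.

37%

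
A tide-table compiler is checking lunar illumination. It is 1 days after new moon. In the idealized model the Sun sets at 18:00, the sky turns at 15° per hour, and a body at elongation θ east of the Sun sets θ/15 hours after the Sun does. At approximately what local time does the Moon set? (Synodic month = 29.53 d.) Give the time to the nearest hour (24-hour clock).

Elongation θ = 360° × 1/29.53 ≈ 12.2°.
At 15° of sky rotation per hour, 12.2° corresponds to a 0.81 h lag.
18:00 + 0.81 h ≈ 18:49 → 19:00 to the nearest hour.

19:00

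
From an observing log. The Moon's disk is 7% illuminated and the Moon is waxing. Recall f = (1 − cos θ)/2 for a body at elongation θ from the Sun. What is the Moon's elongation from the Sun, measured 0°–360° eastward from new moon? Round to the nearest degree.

cos θ = 1 − 2f = 0.860, giving a principal value of 30.7°.
Waxing ⇒ before full, so θ = 30.7°.

31°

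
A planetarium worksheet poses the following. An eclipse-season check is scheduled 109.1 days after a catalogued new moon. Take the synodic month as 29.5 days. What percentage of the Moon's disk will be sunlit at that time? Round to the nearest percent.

66%

109.1 d spans 3 complete synodic months (3 × 29.5 = 88.50 d) plus 20.60 d.
Phase angle: θ = 360°·(20.60 d)/(29.5 d) = 251.4°.
With cos θ = (-0.319), the lit fraction is (1 − (-0.319))/2 ≈ 0.660, so 66%.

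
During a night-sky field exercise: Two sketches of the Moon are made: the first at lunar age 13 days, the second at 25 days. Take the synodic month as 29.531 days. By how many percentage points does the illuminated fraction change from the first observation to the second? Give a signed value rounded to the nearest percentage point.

-75 percentage points

θ₁ = 360° × 13/29.531 = 158.5°, f₁ = (1 − cos θ₁)/2 = 0.965.
θ₂ = 360° × 25/29.531 = 304.8°, f₂ = (1 − cos θ₂)/2 = 0.215.
Change = f₂ − f₁ = -0.750 → -75 percentage points.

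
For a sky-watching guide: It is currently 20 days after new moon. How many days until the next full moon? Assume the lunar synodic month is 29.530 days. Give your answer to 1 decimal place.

24.3 days

Full moon is 0.5 of the way through the cycle: age 0.5 × 29.530 = 14.765 d.
This lunation's full moon (14.765 d) has passed, so add one period: 44.295 − 20 = 24.295 days.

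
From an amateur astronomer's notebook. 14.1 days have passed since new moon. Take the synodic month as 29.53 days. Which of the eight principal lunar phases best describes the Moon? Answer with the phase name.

full moon

θ ≈ 360° × 14.1/29.53 = 172°, which falls in the full moon sector.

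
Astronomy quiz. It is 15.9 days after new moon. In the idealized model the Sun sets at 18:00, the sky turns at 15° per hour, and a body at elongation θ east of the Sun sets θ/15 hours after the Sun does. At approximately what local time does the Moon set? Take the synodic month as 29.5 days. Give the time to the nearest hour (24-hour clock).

07:00

The Moon has covered 15.9/29.5 of its cycle, so θ ≈ 360° × 15.9/29.5 = 194.0°.
At 15° of sky rotation per hour, 194.0° corresponds to a 12.94 h lag.
18:00 + 12.94 h ≈ 06:56 → 07:00 to the nearest hour.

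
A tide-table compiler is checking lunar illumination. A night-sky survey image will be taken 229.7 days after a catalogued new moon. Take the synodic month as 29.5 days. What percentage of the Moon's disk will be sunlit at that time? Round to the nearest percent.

39%

Reduce mod P: 229.7 − 7×29.5 = 23.20 d into the current lunation.
The Moon has covered 23.20/29.5 of its cycle, so θ ≈ 360° × 23.20/29.5 = 283.1°.
cos 283.1° = 0.227, so f = (1 − 0.227)/2 = 0.387, so 39%.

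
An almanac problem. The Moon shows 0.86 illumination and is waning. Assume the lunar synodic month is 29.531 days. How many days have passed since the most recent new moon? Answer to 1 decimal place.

From f = (1 − cos θ)/2: cos θ = 1 − 2×0.86 = -0.720; arccos → 136.1°.
A waning Moon lies in 180°–360°, so θ = 360° − 136.1° = 223.9°.
Age = 29.531 × 223.9°/360° ≈ 18.37 days.

18.4 days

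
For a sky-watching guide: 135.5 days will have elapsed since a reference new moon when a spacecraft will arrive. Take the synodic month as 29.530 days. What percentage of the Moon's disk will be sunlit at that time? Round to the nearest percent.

92%

Reduce mod P: 135.5 − 4×29.530 = 17.38 d into the current lunation.
Elongation θ = 360° × 17.38/29.530 ≈ 211.9°.
cos 211.9° = (-0.849), so f = (1 − (-0.849))/2 = 0.925, so 92%.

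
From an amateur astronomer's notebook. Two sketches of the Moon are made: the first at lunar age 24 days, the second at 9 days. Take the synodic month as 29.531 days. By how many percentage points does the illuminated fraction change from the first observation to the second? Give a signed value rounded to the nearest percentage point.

+36 percentage points

θ₁ = 360° × 24/29.531 = 292.6°, f₁ = (1 − cos θ₁)/2 = 0.308.
θ₂ = 360° × 9/29.531 = 109.7°, f₂ = (1 − cos θ₂)/2 = 0.669.
Change = f₂ − f₁ = +0.361 → +36 percentage points.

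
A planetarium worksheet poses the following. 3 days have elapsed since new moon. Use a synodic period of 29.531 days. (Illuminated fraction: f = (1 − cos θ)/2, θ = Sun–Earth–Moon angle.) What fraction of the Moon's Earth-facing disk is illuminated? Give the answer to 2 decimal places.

0.10

Elongation θ = 360° × 3/29.531 ≈ 36.6°.
cos 36.6° = 0.803, so f = (1 − 0.803)/2 = 0.098.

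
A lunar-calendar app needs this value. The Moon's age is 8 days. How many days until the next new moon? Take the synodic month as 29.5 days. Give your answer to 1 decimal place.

21.5 days

The next new moon completes the synodic month: 29.5 − 8 = 21.500 days.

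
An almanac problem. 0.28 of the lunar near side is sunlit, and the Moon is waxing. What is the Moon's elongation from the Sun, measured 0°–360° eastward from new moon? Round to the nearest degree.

cos θ = 1 − 2f = 0.440, giving a principal value of 63.9°.
The Moon is waxing (0°–180°), so θ = 63.9° directly.

64°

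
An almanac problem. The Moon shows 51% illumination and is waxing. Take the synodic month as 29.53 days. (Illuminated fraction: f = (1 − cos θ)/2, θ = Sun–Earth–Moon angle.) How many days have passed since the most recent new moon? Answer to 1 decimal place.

7.5 days

From f = (1 − cos θ)/2: cos θ = 1 − 2×0.51 = -0.020; arccos → 91.1°.
Waxing ⇒ before full, so θ = 91.1°.
Age = 29.53 × 91.1°/360° ≈ 7.48 days.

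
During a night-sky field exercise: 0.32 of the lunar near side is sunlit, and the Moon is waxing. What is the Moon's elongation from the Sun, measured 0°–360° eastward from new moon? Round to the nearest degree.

69°

cos θ = 1 − 2f = 0.360, giving a principal value of 68.9°.
Waxing ⇒ before full, so θ = 68.9°.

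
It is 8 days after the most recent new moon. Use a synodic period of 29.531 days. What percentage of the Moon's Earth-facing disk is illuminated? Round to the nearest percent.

57%

Phase angle: θ = 360°·(8 d)/(29.531 d) = 97.5°.
Illuminated fraction = (1 − cos 97.5°)/2 = (1 − (-0.131))/2 ≈ 0.565, so 57%.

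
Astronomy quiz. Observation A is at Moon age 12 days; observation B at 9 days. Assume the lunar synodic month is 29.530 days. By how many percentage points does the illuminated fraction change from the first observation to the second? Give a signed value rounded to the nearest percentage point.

First observation: θ = 360°·12/29.530 = 146.3°, so f = 0.916.
Second observation: θ = 109.7°, f = 0.669.
Δf = 0.669 − 0.916 = -0.247, i.e. -25 pp.

-25 pp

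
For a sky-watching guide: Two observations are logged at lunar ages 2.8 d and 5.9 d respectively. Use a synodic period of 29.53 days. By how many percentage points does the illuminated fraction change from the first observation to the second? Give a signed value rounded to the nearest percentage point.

First observation: θ = 360°·2.8/29.53 = 34.1°, so f = 0.086.
Second observation: θ = 71.9°, f = 0.345.
Δf = 0.345 − 0.086 = +0.259, i.e. +26 pp.

+26 percentage points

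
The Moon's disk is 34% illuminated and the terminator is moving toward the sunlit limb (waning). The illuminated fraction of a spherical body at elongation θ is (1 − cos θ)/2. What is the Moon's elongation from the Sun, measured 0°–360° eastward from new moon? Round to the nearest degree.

289°

cos θ = 1 − 2f = 0.320, giving a principal value of 71.3°.
Since the Moon is past full (waning), take the reflex angle: θ = 360° − 71.3° = 288.7°.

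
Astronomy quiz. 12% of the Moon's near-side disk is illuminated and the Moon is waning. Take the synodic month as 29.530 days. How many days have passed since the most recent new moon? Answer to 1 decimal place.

From f = (1 − cos θ)/2: cos θ = 1 − 2×0.12 = 0.760; arccos → 40.5°.
Since the Moon is past full (waning), take the reflex angle: θ = 360° − 40.5° = 319.5°.
At 360°/29.530 d per day, 319.5° corresponds to 26.20 days.

26.2 days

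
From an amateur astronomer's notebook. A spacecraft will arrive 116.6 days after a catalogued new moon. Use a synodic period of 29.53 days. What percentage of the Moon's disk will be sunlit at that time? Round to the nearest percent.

116.6/29.53 = 3.949 lunations, so 3 complete cycles and 28.01 d into the next.
Elongation θ = 360° × 28.01/29.53 ≈ 341.5°.
Illuminated fraction = (1 − cos 341.5°)/2 = (1 − 0.948)/2 ≈ 0.026, so 3%.

3%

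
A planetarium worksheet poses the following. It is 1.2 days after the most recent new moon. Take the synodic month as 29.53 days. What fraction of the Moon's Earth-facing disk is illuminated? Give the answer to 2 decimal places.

Phase angle: θ = 360°·(1.2 d)/(29.53 d) = 14.6°.
cos 14.6° = 0.968, so f = (1 − 0.968)/2 = 0.016.

0.02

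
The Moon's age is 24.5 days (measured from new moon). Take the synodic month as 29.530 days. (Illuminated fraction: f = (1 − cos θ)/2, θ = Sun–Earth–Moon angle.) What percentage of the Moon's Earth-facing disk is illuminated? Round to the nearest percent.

The Moon has covered 24.5/29.530 of its cycle, so θ ≈ 360° × 24.5/29.530 = 298.7°.
With cos θ = 0.480, the lit fraction is (1 − 0.480)/2 ≈ 0.260, so 26%.

26%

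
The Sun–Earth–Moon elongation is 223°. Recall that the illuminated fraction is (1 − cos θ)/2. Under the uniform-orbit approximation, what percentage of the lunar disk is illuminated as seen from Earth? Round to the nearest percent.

Half-versine of 223°: (1 − (-0.731))/2 = 0.866, i.e. 87%.

87%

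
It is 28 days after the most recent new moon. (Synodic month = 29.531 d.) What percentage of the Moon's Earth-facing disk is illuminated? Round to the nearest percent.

The Moon has covered 28/29.531 of its cycle, so θ ≈ 360° × 28/29.531 = 341.3°.
cos 341.3° = 0.947, so f = (1 − 0.947)/2 = 0.026, so 3%.

3%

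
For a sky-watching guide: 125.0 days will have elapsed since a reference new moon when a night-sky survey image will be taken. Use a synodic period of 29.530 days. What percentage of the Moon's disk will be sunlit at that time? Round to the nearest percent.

45%

Reduce mod P: 125.0 − 4×29.530 = 6.88 d into the current lunation.
Phase angle: θ = 360°·(6.88 d)/(29.530 d) = 83.9°.
With cos θ = 0.107, the lit fraction is (1 − 0.107)/2 ≈ 0.447, so 45%.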